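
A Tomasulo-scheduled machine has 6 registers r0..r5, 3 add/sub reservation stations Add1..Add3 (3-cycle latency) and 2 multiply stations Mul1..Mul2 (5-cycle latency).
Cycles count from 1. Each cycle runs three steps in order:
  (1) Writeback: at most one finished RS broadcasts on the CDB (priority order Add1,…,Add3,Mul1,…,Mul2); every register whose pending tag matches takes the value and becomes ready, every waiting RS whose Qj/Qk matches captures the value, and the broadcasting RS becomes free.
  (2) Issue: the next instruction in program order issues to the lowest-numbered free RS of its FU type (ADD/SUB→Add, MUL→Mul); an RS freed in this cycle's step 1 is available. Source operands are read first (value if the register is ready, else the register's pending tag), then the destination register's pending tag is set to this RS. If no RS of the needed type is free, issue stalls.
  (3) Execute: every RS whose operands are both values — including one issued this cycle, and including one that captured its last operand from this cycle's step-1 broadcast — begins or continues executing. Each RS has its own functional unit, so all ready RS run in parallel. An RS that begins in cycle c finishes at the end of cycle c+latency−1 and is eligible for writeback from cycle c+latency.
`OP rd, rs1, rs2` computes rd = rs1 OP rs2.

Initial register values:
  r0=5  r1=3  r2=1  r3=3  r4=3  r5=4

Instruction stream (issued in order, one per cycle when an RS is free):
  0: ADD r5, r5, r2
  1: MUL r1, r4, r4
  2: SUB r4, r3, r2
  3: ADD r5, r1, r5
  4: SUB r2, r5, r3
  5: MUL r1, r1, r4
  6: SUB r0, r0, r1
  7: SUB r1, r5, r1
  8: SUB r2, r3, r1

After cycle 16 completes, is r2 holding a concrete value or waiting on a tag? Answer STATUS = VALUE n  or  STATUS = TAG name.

cycle 1: issue ADD r5<-Add1 // r0:5,r1:3,r2:1,r3:3,r4:3,r5:Add1
cycle 2: issue MUL r1<-Mul1 // r0:5,r1:Mul1,r2:1,r3:3,r4:3,r5:Add1
cycle 3: issue SUB r4<-Add2 // r0:5,r1:Mul1,r2:1,r3:3,r4:Add2,r5:Add1
cycle 4: CDB Add1=5; issue ADD r5<-Add1 // r0:5,r1:Mul1,r2:1,r3:3,r4:Add2,r5:Add1
cycle 5: issue SUB r2<-Add3 // r0:5,r1:Mul1,r2:Add3,r3:3,r4:Add2,r5:Add1
cycle 6: CDB Add2=2; issue MUL r1<-Mul2 // r0:5,r1:Mul2,r2:Add3,r3:3,r4:2,r5:Add1
cycle 7: CDB Mul1=9; issue SUB r0<-Add2 // r0:Add2,r1:Mul2,r2:Add3,r3:3,r4:2,r5:Add1
cycle 8: stall // r0:Add2,r1:Mul2,r2:Add3,r3:3,r4:2,r5:Add1
cycle 9: stall // r0:Add2,r1:Mul2,r2:Add3,r3:3,r4:2,r5:Add1
cycle 10: CDB Add1=14; issue SUB r1<-Add1 // r0:Add2,r1:Add1,r2:Add3,r3:3,r4:2,r5:14
cycle 11: stall // r0:Add2,r1:Add1,r2:Add3,r3:3,r4:2,r5:14
cycle 12: CDB Mul2=18; stall // r0:Add2,r1:Add1,r2:Add3,r3:3,r4:2,r5:14
cycle 13: CDB Add3=11; issue SUB r2<-Add3 // r0:Add2,r1:Add1,r2:Add3,r3:3,r4:2,r5:14
cycle 14: - // r0:Add2,r1:Add1,r2:Add3,r3:3,r4:2,r5:14
cycle 15: CDB Add1=-4 // r0:Add2,r1:-4,r2:Add3,r3:3,r4:2,r5:14
cycle 16: CDB Add2=-13 // r0:-13,r1:-4,r2:Add3,r3:3,r4:2,r5:14

STATUS = TAG Add3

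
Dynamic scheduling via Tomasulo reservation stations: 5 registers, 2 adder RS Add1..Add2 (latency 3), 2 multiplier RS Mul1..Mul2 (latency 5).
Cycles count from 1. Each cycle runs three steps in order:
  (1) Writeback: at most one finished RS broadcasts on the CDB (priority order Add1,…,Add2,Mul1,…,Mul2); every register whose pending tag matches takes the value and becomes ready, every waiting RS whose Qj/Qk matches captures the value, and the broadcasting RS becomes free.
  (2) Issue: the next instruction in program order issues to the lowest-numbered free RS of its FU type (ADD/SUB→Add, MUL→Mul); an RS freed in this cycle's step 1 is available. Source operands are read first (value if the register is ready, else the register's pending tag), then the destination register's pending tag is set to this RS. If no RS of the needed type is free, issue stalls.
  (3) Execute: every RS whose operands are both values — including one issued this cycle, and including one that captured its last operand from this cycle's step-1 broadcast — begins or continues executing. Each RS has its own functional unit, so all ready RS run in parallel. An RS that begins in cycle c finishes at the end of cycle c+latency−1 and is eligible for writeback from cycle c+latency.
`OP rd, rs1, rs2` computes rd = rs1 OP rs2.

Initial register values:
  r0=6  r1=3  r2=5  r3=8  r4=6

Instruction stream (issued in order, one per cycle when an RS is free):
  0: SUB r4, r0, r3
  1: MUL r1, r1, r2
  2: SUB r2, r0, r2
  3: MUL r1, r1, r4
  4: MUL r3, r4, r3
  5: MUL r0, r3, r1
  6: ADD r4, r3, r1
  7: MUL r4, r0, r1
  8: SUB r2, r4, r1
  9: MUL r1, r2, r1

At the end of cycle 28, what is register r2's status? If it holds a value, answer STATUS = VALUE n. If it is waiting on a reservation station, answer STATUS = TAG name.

STATUS = VALUE -14370

cycle 1: issue SUB r4<-Add1 // r0:6,r1:3,r2:5,r3:8,r4:Add1
cycle 2: issue MUL r1<-Mul1 // r0:6,r1:Mul1,r2:5,r3:8,r4:Add1
cycle 3: issue SUB r2<-Add2 // r0:6,r1:Mul1,r2:Add2,r3:8,r4:Add1
cycle 4: CDB Add1=-2; issue MUL r1<-Mul2 // r0:6,r1:Mul2,r2:Add2,r3:8,r4:-2
cycle 5: stall // r0:6,r1:Mul2,r2:Add2,r3:8,r4:-2
cycle 6: CDB Add2=1; stall // r0:6,r1:Mul2,r2:1,r3:8,r4:-2
cycle 7: CDB Mul1=15; issue MUL r3<-Mul1 // r0:6,r1:Mul2,r2:1,r3:Mul1,r4:-2
cycle 8: stall // r0:6,r1:Mul2,r2:1,r3:Mul1,r4:-2
cycle 9: stall // r0:6,r1:Mul2,r2:1,r3:Mul1,r4:-2
cycle 10: stall // r0:6,r1:Mul2,r2:1,r3:Mul1,r4:-2
cycle 11: stall // r0:6,r1:Mul2,r2:1,r3:Mul1,r4:-2
cycle 12: CDB Mul1=-16; issue MUL r0<-Mul1 // r0:Mul1,r1:Mul2,r2:1,r3:-16,r4:-2
cycle 13: CDB Mul2=-30; issue ADD r4<-Add1 // r0:Mul1,r1:-30,r2:1,r3:-16,r4:Add1
cycle 14: issue MUL r4<-Mul2 // r0:Mul1,r1:-30,r2:1,r3:-16,r4:Mul2
cycle 15: issue SUB r2<-Add2 // r0:Mul1,r1:-30,r2:Add2,r3:-16,r4:Mul2
cycle 16: CDB Add1=-46; stall // r0:Mul1,r1:-30,r2:Add2,r3:-16,r4:Mul2
cycle 17: stall // r0:Mul1,r1:-30,r2:Add2,r3:-16,r4:Mul2
cycle 18: CDB Mul1=480; issue MUL r1<-Mul1 // r0:480,r1:Mul1,r2:Add2,r3:-16,r4:Mul2
cycle 19: - // r0:480,r1:Mul1,r2:Add2,r3:-16,r4:Mul2
cycle 20: - // r0:480,r1:Mul1,r2:Add2,r3:-16,r4:Mul2
cycle 21: - // r0:480,r1:Mul1,r2:Add2,r3:-16,r4:Mul2
cycle 22: - // r0:480,r1:Mul1,r2:Add2,r3:-16,r4:Mul2
cycle 23: CDB Mul2=-14400 // r0:480,r1:Mul1,r2:Add2,r3:-16,r4:-14400
cycle 24: - // r0:480,r1:Mul1,r2:Add2,r3:-16,r4:-14400
cycle 25: - // r0:480,r1:Mul1,r2:Add2,r3:-16,r4:-14400
cycle 26: CDB Add2=-14370 // r0:480,r1:Mul1,r2:-14370,r3:-16,r4:-14400
cycle 27: - // r0:480,r1:Mul1,r2:-14370,r3:-16,r4:-14400
cycle 28: - // r0:480,r1:Mul1,r2:-14370,r3:-16,r4:-14400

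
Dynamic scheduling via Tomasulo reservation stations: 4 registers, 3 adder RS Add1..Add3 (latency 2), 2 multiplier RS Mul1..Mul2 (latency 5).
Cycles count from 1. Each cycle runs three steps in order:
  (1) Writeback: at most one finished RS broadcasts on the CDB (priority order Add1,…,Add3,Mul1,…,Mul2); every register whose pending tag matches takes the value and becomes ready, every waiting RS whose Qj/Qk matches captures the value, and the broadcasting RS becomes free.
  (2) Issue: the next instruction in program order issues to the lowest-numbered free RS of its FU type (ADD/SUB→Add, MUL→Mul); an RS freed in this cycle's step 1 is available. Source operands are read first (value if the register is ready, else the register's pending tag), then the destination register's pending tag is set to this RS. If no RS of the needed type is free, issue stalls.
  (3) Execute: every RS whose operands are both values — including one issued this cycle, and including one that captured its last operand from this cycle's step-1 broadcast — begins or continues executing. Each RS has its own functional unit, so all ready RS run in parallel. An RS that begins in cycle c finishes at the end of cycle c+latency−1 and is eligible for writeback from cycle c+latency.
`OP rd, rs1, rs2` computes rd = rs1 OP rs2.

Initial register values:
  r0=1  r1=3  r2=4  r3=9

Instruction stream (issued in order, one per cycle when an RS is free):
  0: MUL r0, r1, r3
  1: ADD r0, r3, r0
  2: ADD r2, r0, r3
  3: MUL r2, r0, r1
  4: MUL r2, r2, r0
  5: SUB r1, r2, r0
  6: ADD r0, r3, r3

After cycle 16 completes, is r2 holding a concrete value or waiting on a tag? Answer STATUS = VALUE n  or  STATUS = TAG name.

cycle 1: issue MUL r0<-Mul1 // r0:Mul1,r1:3,r2:4,r3:9
cycle 2: issue ADD r0<-Add1 // r0:Add1,r1:3,r2:4,r3:9
cycle 3: issue ADD r2<-Add2 // r0:Add1,r1:3,r2:Add2,r3:9
cycle 4: issue MUL r2<-Mul2 // r0:Add1,r1:3,r2:Mul2,r3:9
cycle 5: stall // r0:Add1,r1:3,r2:Mul2,r3:9
cycle 6: CDB Mul1=27; issue MUL r2<-Mul1 // r0:Add1,r1:3,r2:Mul1,r3:9
cycle 7: issue SUB r1<-Add3 // r0:Add1,r1:Add3,r2:Mul1,r3:9
cycle 8: CDB Add1=36; issue ADD r0<-Add1 // r0:Add1,r1:Add3,r2:Mul1,r3:9
cycle 9: - // r0:Add1,r1:Add3,r2:Mul1,r3:9
cycle 10: CDB Add1=18 // r0:18,r1:Add3,r2:Mul1,r3:9
cycle 11: CDB Add2=45 // r0:18,r1:Add3,r2:Mul1,r3:9
cycle 12: - // r0:18,r1:Add3,r2:Mul1,r3:9
cycle 13: CDB Mul2=108 // r0:18,r1:Add3,r2:Mul1,r3:9
cycle 14: - // r0:18,r1:Add3,r2:Mul1,r3:9
cycle 15: - // r0:18,r1:Add3,r2:Mul1,r3:9
cycle 16: - // r0:18,r1:Add3,r2:Mul1,r3:9

STATUS = TAG Mul1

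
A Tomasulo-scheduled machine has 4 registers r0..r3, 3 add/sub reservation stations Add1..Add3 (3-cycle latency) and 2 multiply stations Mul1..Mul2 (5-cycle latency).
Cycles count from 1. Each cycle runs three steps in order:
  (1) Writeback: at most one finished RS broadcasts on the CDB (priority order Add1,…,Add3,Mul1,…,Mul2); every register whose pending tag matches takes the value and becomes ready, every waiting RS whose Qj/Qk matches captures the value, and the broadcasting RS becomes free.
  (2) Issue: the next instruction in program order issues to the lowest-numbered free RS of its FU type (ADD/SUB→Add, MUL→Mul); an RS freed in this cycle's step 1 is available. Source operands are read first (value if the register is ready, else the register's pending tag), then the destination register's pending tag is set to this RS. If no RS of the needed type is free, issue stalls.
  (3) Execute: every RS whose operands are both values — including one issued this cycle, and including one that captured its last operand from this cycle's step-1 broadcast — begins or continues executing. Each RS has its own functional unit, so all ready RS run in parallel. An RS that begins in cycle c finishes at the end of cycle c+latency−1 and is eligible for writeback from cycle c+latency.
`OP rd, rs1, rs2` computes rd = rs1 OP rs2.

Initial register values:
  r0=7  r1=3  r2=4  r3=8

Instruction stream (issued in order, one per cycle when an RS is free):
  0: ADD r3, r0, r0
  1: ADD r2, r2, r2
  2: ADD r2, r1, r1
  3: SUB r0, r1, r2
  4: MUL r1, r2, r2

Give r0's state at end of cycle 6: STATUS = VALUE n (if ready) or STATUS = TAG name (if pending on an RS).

c1: issue ADD r3<-Add1 | r0:7,r1:3,r2:4,r3:Add1
c2: issue ADD r2<-Add2 | r0:7,r1:3,r2:Add2,r3:Add1
c3: issue ADD r2<-Add3 | r0:7,r1:3,r2:Add3,r3:Add1
c4: CDB Add1=14; issue SUB r0<-Add1 | r0:Add1,r1:3,r2:Add3,r3:14
c5: CDB Add2=8; issue MUL r1<-Mul1 | r0:Add1,r1:Mul1,r2:Add3,r3:14
c6: CDB Add3=6 | r0:Add1,r1:Mul1,r2:6,r3:14

STATUS = TAG Add1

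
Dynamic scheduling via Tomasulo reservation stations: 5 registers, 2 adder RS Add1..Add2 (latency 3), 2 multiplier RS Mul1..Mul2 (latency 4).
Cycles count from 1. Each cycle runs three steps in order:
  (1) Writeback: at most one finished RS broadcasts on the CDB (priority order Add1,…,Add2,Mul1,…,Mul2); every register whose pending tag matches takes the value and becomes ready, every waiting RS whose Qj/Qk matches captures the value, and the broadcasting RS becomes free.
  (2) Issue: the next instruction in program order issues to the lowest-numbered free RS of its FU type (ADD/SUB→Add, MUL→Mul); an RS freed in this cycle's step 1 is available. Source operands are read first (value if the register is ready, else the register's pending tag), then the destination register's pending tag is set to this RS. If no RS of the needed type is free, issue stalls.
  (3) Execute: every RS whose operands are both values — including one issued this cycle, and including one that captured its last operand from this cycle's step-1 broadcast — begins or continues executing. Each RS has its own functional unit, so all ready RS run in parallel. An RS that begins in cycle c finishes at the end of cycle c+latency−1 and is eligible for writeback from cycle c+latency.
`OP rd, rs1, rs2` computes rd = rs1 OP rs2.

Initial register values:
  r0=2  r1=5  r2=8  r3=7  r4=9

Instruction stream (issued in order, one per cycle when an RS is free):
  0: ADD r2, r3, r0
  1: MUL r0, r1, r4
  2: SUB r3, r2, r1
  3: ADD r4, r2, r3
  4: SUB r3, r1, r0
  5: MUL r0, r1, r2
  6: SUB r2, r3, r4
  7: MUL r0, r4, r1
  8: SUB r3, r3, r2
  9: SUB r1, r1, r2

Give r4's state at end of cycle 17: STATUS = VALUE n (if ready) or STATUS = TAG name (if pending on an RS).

STATUS = VALUE 13

c1: issue ADD r2<-Add1 | r0:2,r1:5,r2:Add1,r3:7,r4:9
c2: issue MUL r0<-Mul1 | r0:Mul1,r1:5,r2:Add1,r3:7,r4:9
c3: issue SUB r3<-Add2 | r0:Mul1,r1:5,r2:Add1,r3:Add2,r4:9
c4: CDB Add1=9; issue ADD r4<-Add1 | r0:Mul1,r1:5,r2:9,r3:Add2,r4:Add1
c5: stall | r0:Mul1,r1:5,r2:9,r3:Add2,r4:Add1
c6: CDB Mul1=45; stall | r0:45,r1:5,r2:9,r3:Add2,r4:Add1
c7: CDB Add2=4; issue SUB r3<-Add2 | r0:45,r1:5,r2:9,r3:Add2,r4:Add1
c8: issue MUL r0<-Mul1 | r0:Mul1,r1:5,r2:9,r3:Add2,r4:Add1
c9: stall | r0:Mul1,r1:5,r2:9,r3:Add2,r4:Add1
c10: CDB Add1=13; issue SUB r2<-Add1 | r0:Mul1,r1:5,r2:Add1,r3:Add2,r4:13
c11: CDB Add2=-40; issue MUL r0<-Mul2 | r0:Mul2,r1:5,r2:Add1,r3:-40,r4:13
c12: CDB Mul1=45; issue SUB r3<-Add2 | r0:Mul2,r1:5,r2:Add1,r3:Add2,r4:13
c13: stall | r0:Mul2,r1:5,r2:Add1,r3:Add2,r4:13
c14: CDB Add1=-53; issue SUB r1<-Add1 | r0:Mul2,r1:Add1,r2:-53,r3:Add2,r4:13
c15: CDB Mul2=65 | r0:65,r1:Add1,r2:-53,r3:Add2,r4:13
c16: - | r0:65,r1:Add1,r2:-53,r3:Add2,r4:13
c17: CDB Add1=58 | r0:65,r1:58,r2:-53,r3:Add2,r4:13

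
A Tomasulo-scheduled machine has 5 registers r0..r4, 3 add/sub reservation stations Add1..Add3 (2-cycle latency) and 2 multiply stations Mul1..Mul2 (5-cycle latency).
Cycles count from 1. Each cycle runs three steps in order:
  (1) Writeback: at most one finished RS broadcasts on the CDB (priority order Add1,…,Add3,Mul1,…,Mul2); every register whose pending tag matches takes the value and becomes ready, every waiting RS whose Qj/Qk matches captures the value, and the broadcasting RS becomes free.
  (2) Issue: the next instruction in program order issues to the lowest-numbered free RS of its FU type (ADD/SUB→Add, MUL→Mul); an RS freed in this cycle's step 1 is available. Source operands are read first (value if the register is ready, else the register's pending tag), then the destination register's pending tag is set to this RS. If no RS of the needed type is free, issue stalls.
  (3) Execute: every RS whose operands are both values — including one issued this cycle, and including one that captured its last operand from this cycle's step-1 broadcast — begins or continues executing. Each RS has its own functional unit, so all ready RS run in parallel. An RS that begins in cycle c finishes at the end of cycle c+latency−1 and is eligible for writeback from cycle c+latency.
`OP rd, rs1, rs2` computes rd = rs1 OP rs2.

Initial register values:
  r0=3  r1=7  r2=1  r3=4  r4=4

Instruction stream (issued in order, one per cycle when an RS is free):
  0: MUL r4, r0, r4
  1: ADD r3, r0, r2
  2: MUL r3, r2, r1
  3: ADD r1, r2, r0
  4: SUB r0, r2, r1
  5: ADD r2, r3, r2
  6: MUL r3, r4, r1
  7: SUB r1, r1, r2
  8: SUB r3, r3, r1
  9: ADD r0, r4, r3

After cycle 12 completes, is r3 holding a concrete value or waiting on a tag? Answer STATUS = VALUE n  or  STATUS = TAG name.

STATUS = TAG Add3

  c1: issue MUL r4<-Mul1  regs: r0:3,r1:7,r2:1,r3:4,r4:Mul1
  c2: issue ADD r3<-Add1  regs: r0:3,r1:7,r2:1,r3:Add1,r4:Mul1
  c3: issue MUL r3<-Mul2  regs: r0:3,r1:7,r2:1,r3:Mul2,r4:Mul1
  c4: CDB Add1=4; issue ADD r1<-Add1  regs: r0:3,r1:Add1,r2:1,r3:Mul2,r4:Mul1
  c5: issue SUB r0<-Add2  regs: r0:Add2,r1:Add1,r2:1,r3:Mul2,r4:Mul1
  c6: CDB Add1=4; issue ADD r2<-Add1  regs: r0:Add2,r1:4,r2:Add1,r3:Mul2,r4:Mul1
  c7: CDB Mul1=12; issue MUL r3<-Mul1  regs: r0:Add2,r1:4,r2:Add1,r3:Mul1,r4:12
  c8: CDB Add2=-3; issue SUB r1<-Add2  regs: r0:-3,r1:Add2,r2:Add1,r3:Mul1,r4:12
  c9: CDB Mul2=7; issue SUB r3<-Add3  regs: r0:-3,r1:Add2,r2:Add1,r3:Add3,r4:12
  c10: stall  regs: r0:-3,r1:Add2,r2:Add1,r3:Add3,r4:12
  c11: CDB Add1=8; issue ADD r0<-Add1  regs: r0:Add1,r1:Add2,r2:8,r3:Add3,r4:12
  c12: CDB Mul1=48  regs: r0:Add1,r1:Add2,r2:8,r3:Add3,r4:12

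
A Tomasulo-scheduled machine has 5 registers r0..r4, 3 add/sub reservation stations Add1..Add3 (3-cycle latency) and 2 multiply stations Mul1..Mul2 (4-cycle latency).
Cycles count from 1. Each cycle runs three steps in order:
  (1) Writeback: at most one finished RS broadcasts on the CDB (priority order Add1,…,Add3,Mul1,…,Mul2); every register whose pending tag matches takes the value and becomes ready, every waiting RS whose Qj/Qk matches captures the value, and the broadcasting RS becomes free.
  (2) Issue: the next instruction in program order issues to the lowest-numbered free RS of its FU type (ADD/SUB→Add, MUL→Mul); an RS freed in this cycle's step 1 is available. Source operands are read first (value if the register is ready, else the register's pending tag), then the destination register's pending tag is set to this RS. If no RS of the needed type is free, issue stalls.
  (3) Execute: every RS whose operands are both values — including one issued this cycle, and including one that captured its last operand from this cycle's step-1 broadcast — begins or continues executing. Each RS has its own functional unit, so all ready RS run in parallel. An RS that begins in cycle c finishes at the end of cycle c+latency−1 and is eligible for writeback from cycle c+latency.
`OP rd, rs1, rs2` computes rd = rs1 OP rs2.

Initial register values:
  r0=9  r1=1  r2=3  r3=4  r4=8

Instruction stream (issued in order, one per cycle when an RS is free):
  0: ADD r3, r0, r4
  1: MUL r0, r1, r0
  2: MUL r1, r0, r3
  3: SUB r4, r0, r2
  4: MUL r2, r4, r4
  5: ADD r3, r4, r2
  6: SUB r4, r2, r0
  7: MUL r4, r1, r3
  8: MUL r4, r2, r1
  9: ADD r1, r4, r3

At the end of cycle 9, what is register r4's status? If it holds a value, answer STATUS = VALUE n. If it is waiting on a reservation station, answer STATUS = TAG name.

  c1: issue ADD r3<-Add1  regs: r0:9,r1:1,r2:3,r3:Add1,r4:8
  c2: issue MUL r0<-Mul1  regs: r0:Mul1,r1:1,r2:3,r3:Add1,r4:8
  c3: issue MUL r1<-Mul2  regs: r0:Mul1,r1:Mul2,r2:3,r3:Add1,r4:8
  c4: CDB Add1=17; issue SUB r4<-Add1  regs: r0:Mul1,r1:Mul2,r2:3,r3:17,r4:Add1
  c5: stall  regs: r0:Mul1,r1:Mul2,r2:3,r3:17,r4:Add1
  c6: CDB Mul1=9; issue MUL r2<-Mul1  regs: r0:9,r1:Mul2,r2:Mul1,r3:17,r4:Add1
  c7: issue ADD r3<-Add2  regs: r0:9,r1:Mul2,r2:Mul1,r3:Add2,r4:Add1
  c8: issue SUB r4<-Add3  regs: r0:9,r1:Mul2,r2:Mul1,r3:Add2,r4:Add3
  c9: CDB Add1=6; stall  regs: r0:9,r1:Mul2,r2:Mul1,r3:Add2,r4:Add3

STATUS = TAG Add3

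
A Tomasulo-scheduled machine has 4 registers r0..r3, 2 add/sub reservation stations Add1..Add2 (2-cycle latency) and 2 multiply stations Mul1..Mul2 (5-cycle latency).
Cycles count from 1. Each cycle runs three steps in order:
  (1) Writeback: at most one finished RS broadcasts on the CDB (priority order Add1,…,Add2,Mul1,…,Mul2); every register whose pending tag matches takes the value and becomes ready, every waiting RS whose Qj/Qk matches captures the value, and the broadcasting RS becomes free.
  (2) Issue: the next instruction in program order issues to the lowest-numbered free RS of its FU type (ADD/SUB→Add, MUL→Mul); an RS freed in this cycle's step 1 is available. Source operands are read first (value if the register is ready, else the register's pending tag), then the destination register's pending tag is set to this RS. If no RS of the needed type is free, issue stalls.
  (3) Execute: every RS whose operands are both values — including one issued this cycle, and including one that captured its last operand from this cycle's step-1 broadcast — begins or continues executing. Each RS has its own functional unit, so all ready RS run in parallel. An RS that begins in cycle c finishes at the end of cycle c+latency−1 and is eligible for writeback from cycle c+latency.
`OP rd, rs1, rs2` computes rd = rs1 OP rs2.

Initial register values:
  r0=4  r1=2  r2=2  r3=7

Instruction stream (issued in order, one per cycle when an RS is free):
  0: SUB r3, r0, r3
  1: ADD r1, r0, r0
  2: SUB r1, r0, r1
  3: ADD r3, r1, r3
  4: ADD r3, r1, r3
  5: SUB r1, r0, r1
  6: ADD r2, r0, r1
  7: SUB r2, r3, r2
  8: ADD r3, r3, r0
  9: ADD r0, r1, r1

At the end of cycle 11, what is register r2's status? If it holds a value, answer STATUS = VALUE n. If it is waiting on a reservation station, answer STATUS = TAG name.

cycle 1: issue SUB r3<-Add1 // r0:4,r1:2,r2:2,r3:Add1
cycle 2: issue ADD r1<-Add2 // r0:4,r1:Add2,r2:2,r3:Add1
cycle 3: CDB Add1=-3; issue SUB r1<-Add1 // r0:4,r1:Add1,r2:2,r3:-3
cycle 4: CDB Add2=8; issue ADD r3<-Add2 // r0:4,r1:Add1,r2:2,r3:Add2
cycle 5: stall // r0:4,r1:Add1,r2:2,r3:Add2
cycle 6: CDB Add1=-4; issue ADD r3<-Add1 // r0:4,r1:-4,r2:2,r3:Add1
cycle 7: stall // r0:4,r1:-4,r2:2,r3:Add1
cycle 8: CDB Add2=-7; issue SUB r1<-Add2 // r0:4,r1:Add2,r2:2,r3:Add1
cycle 9: stall // r0:4,r1:Add2,r2:2,r3:Add1
cycle 10: CDB Add1=-11; issue ADD r2<-Add1 // r0:4,r1:Add2,r2:Add1,r3:-11
cycle 11: CDB Add2=8; issue SUB r2<-Add2 // r0:4,r1:8,r2:Add2,r3:-11

STATUS = TAG Add2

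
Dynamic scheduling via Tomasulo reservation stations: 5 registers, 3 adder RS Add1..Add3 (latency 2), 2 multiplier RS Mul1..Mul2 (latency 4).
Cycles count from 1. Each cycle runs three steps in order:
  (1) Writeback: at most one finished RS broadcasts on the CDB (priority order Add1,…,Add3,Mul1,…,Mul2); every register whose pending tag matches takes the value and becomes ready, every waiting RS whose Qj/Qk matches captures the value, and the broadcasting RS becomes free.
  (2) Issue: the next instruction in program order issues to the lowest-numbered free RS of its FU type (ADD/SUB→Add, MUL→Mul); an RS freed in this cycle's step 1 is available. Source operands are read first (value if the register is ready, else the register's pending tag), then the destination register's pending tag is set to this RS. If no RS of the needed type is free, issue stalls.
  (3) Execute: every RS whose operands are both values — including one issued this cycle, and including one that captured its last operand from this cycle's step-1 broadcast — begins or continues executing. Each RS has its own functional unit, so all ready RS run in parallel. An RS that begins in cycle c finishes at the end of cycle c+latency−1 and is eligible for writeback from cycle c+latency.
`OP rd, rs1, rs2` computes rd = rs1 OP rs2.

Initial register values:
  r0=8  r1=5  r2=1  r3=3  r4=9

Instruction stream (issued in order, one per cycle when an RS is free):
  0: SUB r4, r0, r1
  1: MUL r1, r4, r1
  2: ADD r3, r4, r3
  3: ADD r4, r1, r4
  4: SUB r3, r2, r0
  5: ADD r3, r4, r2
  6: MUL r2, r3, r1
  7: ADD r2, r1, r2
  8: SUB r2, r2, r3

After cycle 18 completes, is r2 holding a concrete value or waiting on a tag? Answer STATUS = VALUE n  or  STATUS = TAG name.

STATUS = TAG Add2

c1: issue SUB r4<-Add1 | r0:8,r1:5,r2:1,r3:3,r4:Add1
c2: issue MUL r1<-Mul1 | r0:8,r1:Mul1,r2:1,r3:3,r4:Add1
c3: CDB Add1=3; issue ADD r3<-Add1 | r0:8,r1:Mul1,r2:1,r3:Add1,r4:3
c4: issue ADD r4<-Add2 | r0:8,r1:Mul1,r2:1,r3:Add1,r4:Add2
c5: CDB Add1=6; issue SUB r3<-Add1 | r0:8,r1:Mul1,r2:1,r3:Add1,r4:Add2
c6: issue ADD r3<-Add3 | r0:8,r1:Mul1,r2:1,r3:Add3,r4:Add2
c7: CDB Add1=-7; issue MUL r2<-Mul2 | r0:8,r1:Mul1,r2:Mul2,r3:Add3,r4:Add2
c8: CDB Mul1=15; issue ADD r2<-Add1 | r0:8,r1:15,r2:Add1,r3:Add3,r4:Add2
c9: stall | r0:8,r1:15,r2:Add1,r3:Add3,r4:Add2
c10: CDB Add2=18; issue SUB r2<-Add2 | r0:8,r1:15,r2:Add2,r3:Add3,r4:18
c11: - | r0:8,r1:15,r2:Add2,r3:Add3,r4:18
c12: CDB Add3=19 | r0:8,r1:15,r2:Add2,r3:19,r4:18
c13: - | r0:8,r1:15,r2:Add2,r3:19,r4:18
c14: - | r0:8,r1:15,r2:Add2,r3:19,r4:18
c15: - | r0:8,r1:15,r2:Add2,r3:19,r4:18
c16: CDB Mul2=285 | r0:8,r1:15,r2:Add2,r3:19,r4:18
c17: - | r0:8,r1:15,r2:Add2,r3:19,r4:18
c18: CDB Add1=300 | r0:8,r1:15,r2:Add2,r3:19,r4:18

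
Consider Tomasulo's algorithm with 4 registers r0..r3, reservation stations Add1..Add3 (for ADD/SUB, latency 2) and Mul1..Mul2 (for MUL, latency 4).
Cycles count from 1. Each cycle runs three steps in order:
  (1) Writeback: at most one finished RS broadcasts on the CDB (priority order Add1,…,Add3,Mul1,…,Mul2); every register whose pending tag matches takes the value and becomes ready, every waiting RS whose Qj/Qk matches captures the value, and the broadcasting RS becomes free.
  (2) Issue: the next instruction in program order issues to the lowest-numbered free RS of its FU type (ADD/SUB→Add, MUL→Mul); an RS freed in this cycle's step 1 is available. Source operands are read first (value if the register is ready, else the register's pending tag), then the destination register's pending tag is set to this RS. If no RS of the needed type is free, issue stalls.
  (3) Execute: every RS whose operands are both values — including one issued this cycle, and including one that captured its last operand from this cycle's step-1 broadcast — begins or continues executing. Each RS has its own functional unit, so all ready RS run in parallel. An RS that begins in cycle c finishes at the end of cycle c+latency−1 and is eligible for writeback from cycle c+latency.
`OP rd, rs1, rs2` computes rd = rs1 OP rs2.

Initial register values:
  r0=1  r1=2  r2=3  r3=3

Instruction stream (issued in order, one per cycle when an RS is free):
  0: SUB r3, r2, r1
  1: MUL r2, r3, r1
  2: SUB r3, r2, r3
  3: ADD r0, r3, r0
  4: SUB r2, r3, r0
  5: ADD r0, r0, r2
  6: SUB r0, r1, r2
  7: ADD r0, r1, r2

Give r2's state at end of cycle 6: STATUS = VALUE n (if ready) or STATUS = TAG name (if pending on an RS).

STATUS = TAG Add3

c1: issue SUB r3<-Add1 | r0:1,r1:2,r2:3,r3:Add1
c2: issue MUL r2<-Mul1 | r0:1,r1:2,r2:Mul1,r3:Add1
c3: CDB Add1=1; issue SUB r3<-Add1 | r0:1,r1:2,r2:Mul1,r3:Add1
c4: issue ADD r0<-Add2 | r0:Add2,r1:2,r2:Mul1,r3:Add1
c5: issue SUB r2<-Add3 | r0:Add2,r1:2,r2:Add3,r3:Add1
c6: stall | r0:Add2,r1:2,r2:Add3,r3:Add1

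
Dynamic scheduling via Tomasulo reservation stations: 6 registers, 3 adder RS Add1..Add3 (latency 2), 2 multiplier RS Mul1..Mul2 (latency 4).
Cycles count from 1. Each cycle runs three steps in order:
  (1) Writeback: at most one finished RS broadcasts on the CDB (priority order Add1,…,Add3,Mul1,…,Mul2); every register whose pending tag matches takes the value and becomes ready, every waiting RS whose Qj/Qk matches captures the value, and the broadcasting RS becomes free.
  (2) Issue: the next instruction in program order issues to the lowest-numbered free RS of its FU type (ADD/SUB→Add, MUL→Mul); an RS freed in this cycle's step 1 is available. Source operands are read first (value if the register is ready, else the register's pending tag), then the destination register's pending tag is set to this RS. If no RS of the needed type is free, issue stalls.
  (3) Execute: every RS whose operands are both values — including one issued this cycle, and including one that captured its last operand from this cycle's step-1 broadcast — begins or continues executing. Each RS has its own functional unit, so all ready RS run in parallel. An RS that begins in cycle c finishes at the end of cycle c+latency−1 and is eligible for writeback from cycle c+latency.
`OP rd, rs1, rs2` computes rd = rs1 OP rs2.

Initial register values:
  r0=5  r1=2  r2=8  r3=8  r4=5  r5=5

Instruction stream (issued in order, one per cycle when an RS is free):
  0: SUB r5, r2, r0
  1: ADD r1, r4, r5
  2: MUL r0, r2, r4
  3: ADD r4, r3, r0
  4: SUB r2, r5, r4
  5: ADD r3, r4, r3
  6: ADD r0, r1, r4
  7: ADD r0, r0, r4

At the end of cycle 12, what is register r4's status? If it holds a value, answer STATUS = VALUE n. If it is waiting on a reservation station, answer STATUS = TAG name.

STATUS = VALUE 48

  c1: issue SUB r5<-Add1  regs: r0:5,r1:2,r2:8,r3:8,r4:5,r5:Add1
  c2: issue ADD r1<-Add2  regs: r0:5,r1:Add2,r2:8,r3:8,r4:5,r5:Add1
  c3: CDB Add1=3; issue MUL r0<-Mul1  regs: r0:Mul1,r1:Add2,r2:8,r3:8,r4:5,r5:3
  c4: issue ADD r4<-Add1  regs: r0:Mul1,r1:Add2,r2:8,r3:8,r4:Add1,r5:3
  c5: CDB Add2=8; issue SUB r2<-Add2  regs: r0:Mul1,r1:8,r2:Add2,r3:8,r4:Add1,r5:3
  c6: issue ADD r3<-Add3  regs: r0:Mul1,r1:8,r2:Add2,r3:Add3,r4:Add1,r5:3
  c7: CDB Mul1=40; stall  regs: r0:40,r1:8,r2:Add2,r3:Add3,r4:Add1,r5:3
  c8: stall  regs: r0:40,r1:8,r2:Add2,r3:Add3,r4:Add1,r5:3
  c9: CDB Add1=48; issue ADD r0<-Add1  regs: r0:Add1,r1:8,r2:Add2,r3:Add3,r4:48,r5:3
  c10: stall  regs: r0:Add1,r1:8,r2:Add2,r3:Add3,r4:48,r5:3
  c11: CDB Add1=56; issue ADD r0<-Add1  regs: r0:Add1,r1:8,r2:Add2,r3:Add3,r4:48,r5:3
  c12: CDB Add2=-45  regs: r0:Add1,r1:8,r2:-45,r3:Add3,r4:48,r5:3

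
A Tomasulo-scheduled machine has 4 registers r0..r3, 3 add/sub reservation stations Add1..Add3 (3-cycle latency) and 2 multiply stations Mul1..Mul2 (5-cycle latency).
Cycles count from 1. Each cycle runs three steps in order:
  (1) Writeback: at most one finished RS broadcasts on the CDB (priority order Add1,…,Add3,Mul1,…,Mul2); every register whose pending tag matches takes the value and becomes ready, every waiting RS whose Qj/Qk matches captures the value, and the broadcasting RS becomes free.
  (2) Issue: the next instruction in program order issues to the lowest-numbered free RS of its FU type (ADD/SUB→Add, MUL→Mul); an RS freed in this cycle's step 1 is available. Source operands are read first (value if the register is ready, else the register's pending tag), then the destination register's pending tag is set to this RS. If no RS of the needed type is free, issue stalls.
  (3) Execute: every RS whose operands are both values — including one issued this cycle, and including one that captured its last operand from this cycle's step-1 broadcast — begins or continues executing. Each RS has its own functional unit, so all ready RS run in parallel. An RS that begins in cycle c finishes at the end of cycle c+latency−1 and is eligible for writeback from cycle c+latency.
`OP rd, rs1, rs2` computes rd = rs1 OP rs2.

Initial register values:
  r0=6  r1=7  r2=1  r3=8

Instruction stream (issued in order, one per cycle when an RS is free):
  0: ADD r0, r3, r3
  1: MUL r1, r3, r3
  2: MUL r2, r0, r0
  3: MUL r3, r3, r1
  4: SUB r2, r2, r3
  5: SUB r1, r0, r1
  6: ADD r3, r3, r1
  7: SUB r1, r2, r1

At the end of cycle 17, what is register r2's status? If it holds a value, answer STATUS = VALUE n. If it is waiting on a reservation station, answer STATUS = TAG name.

STATUS = VALUE -256

cycle 1: issue ADD r0<-Add1 // r0:Add1,r1:7,r2:1,r3:8
cycle 2: issue MUL r1<-Mul1 // r0:Add1,r1:Mul1,r2:1,r3:8
cycle 3: issue MUL r2<-Mul2 // r0:Add1,r1:Mul1,r2:Mul2,r3:8
cycle 4: CDB Add1=16; stall // r0:16,r1:Mul1,r2:Mul2,r3:8
cycle 5: stall // r0:16,r1:Mul1,r2:Mul2,r3:8
cycle 6: stall // r0:16,r1:Mul1,r2:Mul2,r3:8
cycle 7: CDB Mul1=64; issue MUL r3<-Mul1 // r0:16,r1:64,r2:Mul2,r3:Mul1
cycle 8: issue SUB r2<-Add1 // r0:16,r1:64,r2:Add1,r3:Mul1
cycle 9: CDB Mul2=256; issue SUB r1<-Add2 // r0:16,r1:Add2,r2:Add1,r3:Mul1
cycle 10: issue ADD r3<-Add3 // r0:16,r1:Add2,r2:Add1,r3:Add3
cycle 11: stall // r0:16,r1:Add2,r2:Add1,r3:Add3
cycle 12: CDB Add2=-48; issue SUB r1<-Add2 // r0:16,r1:Add2,r2:Add1,r3:Add3
cycle 13: CDB Mul1=512 // r0:16,r1:Add2,r2:Add1,r3:Add3
cycle 14: - // r0:16,r1:Add2,r2:Add1,r3:Add3
cycle 15: - // r0:16,r1:Add2,r2:Add1,r3:Add3
cycle 16: CDB Add1=-256 // r0:16,r1:Add2,r2:-256,r3:Add3
cycle 17: CDB Add3=464 // r0:16,r1:Add2,r2:-256,r3:464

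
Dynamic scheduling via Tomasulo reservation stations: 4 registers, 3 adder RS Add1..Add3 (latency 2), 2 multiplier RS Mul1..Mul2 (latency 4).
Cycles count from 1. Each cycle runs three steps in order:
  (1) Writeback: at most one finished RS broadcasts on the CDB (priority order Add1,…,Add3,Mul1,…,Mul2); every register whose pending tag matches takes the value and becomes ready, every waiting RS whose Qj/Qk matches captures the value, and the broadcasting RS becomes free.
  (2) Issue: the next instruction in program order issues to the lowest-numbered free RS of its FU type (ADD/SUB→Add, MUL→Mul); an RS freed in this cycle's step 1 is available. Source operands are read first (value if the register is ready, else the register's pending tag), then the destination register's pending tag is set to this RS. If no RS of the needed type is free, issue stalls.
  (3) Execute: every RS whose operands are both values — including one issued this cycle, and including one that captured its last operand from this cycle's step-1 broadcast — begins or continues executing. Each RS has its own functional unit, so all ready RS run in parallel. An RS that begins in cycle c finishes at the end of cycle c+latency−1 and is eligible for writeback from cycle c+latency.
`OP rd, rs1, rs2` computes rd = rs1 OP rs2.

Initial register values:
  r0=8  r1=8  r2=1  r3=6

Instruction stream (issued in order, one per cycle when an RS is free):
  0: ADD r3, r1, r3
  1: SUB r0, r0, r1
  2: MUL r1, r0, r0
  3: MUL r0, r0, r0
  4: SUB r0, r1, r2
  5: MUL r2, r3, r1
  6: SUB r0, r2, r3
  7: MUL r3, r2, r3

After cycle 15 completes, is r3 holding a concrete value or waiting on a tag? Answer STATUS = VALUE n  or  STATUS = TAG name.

STATUS = TAG Mul2

cycle 1: issue ADD r3<-Add1 // r0:8,r1:8,r2:1,r3:Add1
cycle 2: issue SUB r0<-Add2 // r0:Add2,r1:8,r2:1,r3:Add1
cycle 3: CDB Add1=14; issue MUL r1<-Mul1 // r0:Add2,r1:Mul1,r2:1,r3:14
cycle 4: CDB Add2=0; issue MUL r0<-Mul2 // r0:Mul2,r1:Mul1,r2:1,r3:14
cycle 5: issue SUB r0<-Add1 // r0:Add1,r1:Mul1,r2:1,r3:14
cycle 6: stall // r0:Add1,r1:Mul1,r2:1,r3:14
cycle 7: stall // r0:Add1,r1:Mul1,r2:1,r3:14
cycle 8: CDB Mul1=0; issue MUL r2<-Mul1 // r0:Add1,r1:0,r2:Mul1,r3:14
cycle 9: CDB Mul2=0; issue SUB r0<-Add2 // r0:Add2,r1:0,r2:Mul1,r3:14
cycle 10: CDB Add1=-1; issue MUL r3<-Mul2 // r0:Add2,r1:0,r2:Mul1,r3:Mul2
cycle 11: - // r0:Add2,r1:0,r2:Mul1,r3:Mul2
cycle 12: CDB Mul1=0 // r0:Add2,r1:0,r2:0,r3:Mul2
cycle 13: - // r0:Add2,r1:0,r2:0,r3:Mul2
cycle 14: CDB Add2=-14 // r0:-14,r1:0,r2:0,r3:Mul2
cycle 15: - // r0:-14,r1:0,r2:0,r3:Mul2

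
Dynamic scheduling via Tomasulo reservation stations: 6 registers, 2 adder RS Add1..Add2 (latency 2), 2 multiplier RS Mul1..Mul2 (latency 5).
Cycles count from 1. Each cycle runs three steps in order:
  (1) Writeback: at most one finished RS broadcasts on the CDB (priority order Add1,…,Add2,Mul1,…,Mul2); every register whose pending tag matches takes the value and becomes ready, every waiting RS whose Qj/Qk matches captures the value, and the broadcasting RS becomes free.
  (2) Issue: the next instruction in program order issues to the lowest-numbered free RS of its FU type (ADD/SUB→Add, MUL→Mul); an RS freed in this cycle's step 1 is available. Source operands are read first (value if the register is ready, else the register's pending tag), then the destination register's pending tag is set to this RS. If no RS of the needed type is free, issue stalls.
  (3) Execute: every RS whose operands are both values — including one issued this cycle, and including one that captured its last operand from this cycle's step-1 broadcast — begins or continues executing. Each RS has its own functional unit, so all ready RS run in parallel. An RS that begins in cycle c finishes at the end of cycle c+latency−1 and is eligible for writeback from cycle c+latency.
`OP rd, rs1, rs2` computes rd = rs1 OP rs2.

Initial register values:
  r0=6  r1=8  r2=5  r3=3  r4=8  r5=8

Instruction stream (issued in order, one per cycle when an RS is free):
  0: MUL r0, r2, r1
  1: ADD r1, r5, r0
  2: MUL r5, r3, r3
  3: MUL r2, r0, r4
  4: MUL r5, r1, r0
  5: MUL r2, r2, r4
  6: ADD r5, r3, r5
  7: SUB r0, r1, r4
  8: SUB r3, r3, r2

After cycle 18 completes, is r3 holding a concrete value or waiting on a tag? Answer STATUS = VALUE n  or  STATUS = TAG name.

cycle 1: issue MUL r0<-Mul1 // r0:Mul1,r1:8,r2:5,r3:3,r4:8,r5:8
cycle 2: issue ADD r1<-Add1 // r0:Mul1,r1:Add1,r2:5,r3:3,r4:8,r5:8
cycle 3: issue MUL r5<-Mul2 // r0:Mul1,r1:Add1,r2:5,r3:3,r4:8,r5:Mul2
cycle 4: stall // r0:Mul1,r1:Add1,r2:5,r3:3,r4:8,r5:Mul2
cycle 5: stall // r0:Mul1,r1:Add1,r2:5,r3:3,r4:8,r5:Mul2
cycle 6: CDB Mul1=40; issue MUL r2<-Mul1 // r0:40,r1:Add1,r2:Mul1,r3:3,r4:8,r5:Mul2
cycle 7: stall // r0:40,r1:Add1,r2:Mul1,r3:3,r4:8,r5:Mul2
cycle 8: CDB Add1=48; stall // r0:40,r1:48,r2:Mul1,r3:3,r4:8,r5:Mul2
cycle 9: CDB Mul2=9; issue MUL r5<-Mul2 // r0:40,r1:48,r2:Mul1,r3:3,r4:8,r5:Mul2
cycle 10: stall // r0:40,r1:48,r2:Mul1,r3:3,r4:8,r5:Mul2
cycle 11: CDB Mul1=320; issue MUL r2<-Mul1 // r0:40,r1:48,r2:Mul1,r3:3,r4:8,r5:Mul2
cycle 12: issue ADD r5<-Add1 // r0:40,r1:48,r2:Mul1,r3:3,r4:8,r5:Add1
cycle 13: issue SUB r0<-Add2 // r0:Add2,r1:48,r2:Mul1,r3:3,r4:8,r5:Add1
cycle 14: CDB Mul2=1920; stall // r0:Add2,r1:48,r2:Mul1,r3:3,r4:8,r5:Add1
cycle 15: CDB Add2=40; issue SUB r3<-Add2 // r0:40,r1:48,r2:Mul1,r3:Add2,r4:8,r5:Add1
cycle 16: CDB Add1=1923 // r0:40,r1:48,r2:Mul1,r3:Add2,r4:8,r5:1923
cycle 17: CDB Mul1=2560 // r0:40,r1:48,r2:2560,r3:Add2,r4:8,r5:1923
cycle 18: - // r0:40,r1:48,r2:2560,r3:Add2,r4:8,r5:1923

STATUS = TAG Add2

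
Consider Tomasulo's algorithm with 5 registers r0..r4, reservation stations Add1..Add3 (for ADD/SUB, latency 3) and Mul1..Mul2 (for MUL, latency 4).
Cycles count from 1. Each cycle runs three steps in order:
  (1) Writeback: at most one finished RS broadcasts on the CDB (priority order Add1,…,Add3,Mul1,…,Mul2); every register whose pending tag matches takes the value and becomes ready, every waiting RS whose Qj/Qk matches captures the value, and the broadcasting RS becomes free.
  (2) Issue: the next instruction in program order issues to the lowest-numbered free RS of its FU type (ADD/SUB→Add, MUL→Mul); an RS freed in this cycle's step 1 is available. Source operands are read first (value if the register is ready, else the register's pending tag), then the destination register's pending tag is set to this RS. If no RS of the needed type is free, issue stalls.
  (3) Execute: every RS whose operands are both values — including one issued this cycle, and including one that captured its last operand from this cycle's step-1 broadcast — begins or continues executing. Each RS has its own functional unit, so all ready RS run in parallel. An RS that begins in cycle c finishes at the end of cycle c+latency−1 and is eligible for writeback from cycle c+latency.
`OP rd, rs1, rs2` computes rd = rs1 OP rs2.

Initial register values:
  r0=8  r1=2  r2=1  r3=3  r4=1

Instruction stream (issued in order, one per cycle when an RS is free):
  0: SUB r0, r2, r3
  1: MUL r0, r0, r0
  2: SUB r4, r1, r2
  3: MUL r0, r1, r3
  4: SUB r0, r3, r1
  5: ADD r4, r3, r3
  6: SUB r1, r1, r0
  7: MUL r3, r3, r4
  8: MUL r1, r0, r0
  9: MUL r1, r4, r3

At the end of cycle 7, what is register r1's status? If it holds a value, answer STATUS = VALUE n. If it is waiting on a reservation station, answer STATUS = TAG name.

STATUS = TAG Add3

c1: issue SUB r0<-Add1 | r0:Add1,r1:2,r2:1,r3:3,r4:1
c2: issue MUL r0<-Mul1 | r0:Mul1,r1:2,r2:1,r3:3,r4:1
c3: issue SUB r4<-Add2 | r0:Mul1,r1:2,r2:1,r3:3,r4:Add2
c4: CDB Add1=-2; issue MUL r0<-Mul2 | r0:Mul2,r1:2,r2:1,r3:3,r4:Add2
c5: issue SUB r0<-Add1 | r0:Add1,r1:2,r2:1,r3:3,r4:Add2
c6: CDB Add2=1; issue ADD r4<-Add2 | r0:Add1,r1:2,r2:1,r3:3,r4:Add2
c7: issue SUB r1<-Add3 | r0:Add1,r1:Add3,r2:1,r3:3,r4:Add2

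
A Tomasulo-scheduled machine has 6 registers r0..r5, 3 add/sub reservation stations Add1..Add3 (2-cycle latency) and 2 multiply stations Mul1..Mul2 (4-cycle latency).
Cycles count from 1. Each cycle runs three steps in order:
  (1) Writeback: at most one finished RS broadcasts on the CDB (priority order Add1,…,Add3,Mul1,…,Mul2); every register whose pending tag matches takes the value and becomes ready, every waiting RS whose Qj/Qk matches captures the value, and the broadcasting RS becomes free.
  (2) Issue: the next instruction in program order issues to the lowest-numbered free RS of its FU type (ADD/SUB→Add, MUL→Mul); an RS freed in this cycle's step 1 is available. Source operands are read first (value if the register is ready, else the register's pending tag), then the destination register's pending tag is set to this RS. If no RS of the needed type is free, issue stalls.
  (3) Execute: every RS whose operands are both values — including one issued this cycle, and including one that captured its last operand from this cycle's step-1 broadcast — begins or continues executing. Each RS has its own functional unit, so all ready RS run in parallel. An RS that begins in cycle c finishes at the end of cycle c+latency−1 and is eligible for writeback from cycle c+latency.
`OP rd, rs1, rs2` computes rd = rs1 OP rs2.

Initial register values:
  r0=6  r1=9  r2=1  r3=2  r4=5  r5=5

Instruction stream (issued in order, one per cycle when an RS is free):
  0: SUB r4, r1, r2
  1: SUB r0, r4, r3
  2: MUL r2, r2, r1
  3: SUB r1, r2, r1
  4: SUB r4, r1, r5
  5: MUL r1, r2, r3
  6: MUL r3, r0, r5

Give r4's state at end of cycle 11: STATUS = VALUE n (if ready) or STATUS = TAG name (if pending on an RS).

c1: issue SUB r4<-Add1 | r0:6,r1:9,r2:1,r3:2,r4:Add1,r5:5
c2: issue SUB r0<-Add2 | r0:Add2,r1:9,r2:1,r3:2,r4:Add1,r5:5
c3: CDB Add1=8; issue MUL r2<-Mul1 | r0:Add2,r1:9,r2:Mul1,r3:2,r4:8,r5:5
c4: issue SUB r1<-Add1 | r0:Add2,r1:Add1,r2:Mul1,r3:2,r4:8,r5:5
c5: CDB Add2=6; issue SUB r4<-Add2 | r0:6,r1:Add1,r2:Mul1,r3:2,r4:Add2,r5:5
c6: issue MUL r1<-Mul2 | r0:6,r1:Mul2,r2:Mul1,r3:2,r4:Add2,r5:5
c7: CDB Mul1=9; issue MUL r3<-Mul1 | r0:6,r1:Mul2,r2:9,r3:Mul1,r4:Add2,r5:5
c8: - | r0:6,r1:Mul2,r2:9,r3:Mul1,r4:Add2,r5:5
c9: CDB Add1=0 | r0:6,r1:Mul2,r2:9,r3:Mul1,r4:Add2,r5:5
c10: - | r0:6,r1:Mul2,r2:9,r3:Mul1,r4:Add2,r5:5
c11: CDB Add2=-5 | r0:6,r1:Mul2,r2:9,r3:Mul1,r4:-5,r5:5

STATUS = VALUE -5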